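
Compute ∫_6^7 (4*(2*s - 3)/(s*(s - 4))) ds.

Factor the denominator: s**2 - 4*s = s(s - 4).
Partial fractions: 4*(2*s - 3)/(s*(s - 4)) = 3/s + 5/(s - 4).
An antiderivative is F(s) = 3*log(s) + 5*log(s - 4).
Then F(7) - F(6) = (5*log(3) + 3*log(7)) - (3*log(3) + 8*log(2)) = -8*log(2) + 2*log(3) + 3*log(7).

-8*log(2) + 2*log(3) + 3*log(7)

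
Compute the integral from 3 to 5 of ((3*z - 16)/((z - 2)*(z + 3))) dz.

Factor the denominator: z**2 + z - 6 = (z + 3)(z - 2).
Partial fractions: (3*z - 16)/((z - 2)*(z + 3)) = 5/(z + 3) - 2/(z - 2).
An antiderivative is F(z) = -2*log(z - 2) + 5*log(z + 3).
Then F(5) - F(3) = (-2*log(3) + 15*log(2)) - (5*log(2) + 5*log(3)) = -7*log(3) + 10*log(2).

-7*log(3) + 10*log(2)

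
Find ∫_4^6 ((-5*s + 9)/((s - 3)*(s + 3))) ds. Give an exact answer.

-9*log(3) + 4*log(7)

Factor the denominator: s**2 - 9 = (s + 3)(s - 3).
Partial fractions: (-5*s + 9)/((s - 3)*(s + 3)) = -4/(s + 3) - 1/(s - 3).
An antiderivative is F(s) = -log(s - 3) - 4*log(s + 3).
Then F(6) - F(4) = (-9*log(3)) - (-4*log(7)) = -9*log(3) + 4*log(7).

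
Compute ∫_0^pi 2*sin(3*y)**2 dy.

pi

Use the identity sin^2(3*y) = (1 - cos(6*y))/2.
An antiderivative is F(y) = y - sin(6*y)/6.
Then F(pi) - F(0) = (pi) - (0) = pi.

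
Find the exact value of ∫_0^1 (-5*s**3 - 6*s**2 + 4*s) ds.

-5/4

By the power rule, an antiderivative is F(s) = -5*s**4/4 - 2*s**3 + 2*s**2.
Then F(1) - F(0) = (-5/4) - (0) = -5/4.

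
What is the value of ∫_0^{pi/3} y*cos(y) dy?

-1/2 + sqrt(3)*pi/6

Integrate by parts once (u = y, dv = cos(y) dy).
An antiderivative is F(y) = y*sin(y) + cos(y).
Then F(pi/3) - F(0) = (1/2 + sqrt(3)*pi/6) - (1) = -1/2 + sqrt(3)*pi/6.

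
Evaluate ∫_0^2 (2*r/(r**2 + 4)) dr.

Let u = r**2 + 4, so du = 2*r dr. When r = 0, u = 4; when r = 2, u = 8.
The integral becomes ∫ 1/u du from 4 to 8, with antiderivative log(u).
Back in r: F(r) = log(r**2 + 4).
Then F(2) - F(0) = (log(8)) - (log(4)) = log(2).

log(2)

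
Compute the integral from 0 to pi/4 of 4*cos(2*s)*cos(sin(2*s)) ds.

2*sin(1)

Let u = sin(2*s), so du = 2*cos(2*s) ds. When s = 0, u = 0; when s = pi/4, u = 1.
The integral becomes 2·∫ cos(u) du from 0 to 1, with antiderivative 2*sin(u).
Back in s: F(s) = 2*sin(sin(2*s)).
Then F(pi/4) - F(0) = (2*sin(1)) - (0) = 2*sin(1).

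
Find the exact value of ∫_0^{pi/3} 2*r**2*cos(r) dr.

-2*sqrt(3) + sqrt(3)*pi**2/9 + 2*pi/3

Integrate by parts twice (u = r^2, dv = 2*cos(r) dr).
An antiderivative is F(r) = 2*r**2*sin(r) + 4*r*cos(r) - 4*sin(r).
Then F(pi/3) - F(0) = (-2*sqrt(3) + sqrt(3)*pi**2/9 + 2*pi/3) - (0) = -2*sqrt(3) + sqrt(3)*pi**2/9 + 2*pi/3.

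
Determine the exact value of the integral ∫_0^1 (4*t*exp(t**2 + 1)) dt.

2*E*(-1 + E)

Let u = t**2 + 1, so du = 2*t dt. When t = 0, u = 1; when t = 1, u = 2.
The integral becomes 2·∫ exp(u) du from 1 to 2, with antiderivative 2*exp(u).
Back in t: F(t) = 2*exp(t**2 + 1).
Then F(1) - F(0) = (2*exp(2)) - (2*exp(1)) = 2*exp(1)*(-1 + exp(1)).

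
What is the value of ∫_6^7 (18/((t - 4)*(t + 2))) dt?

log(64/27)

Factor the denominator: t**2 - 2*t - 8 = (t + 2)(t - 4).
Partial fractions: 18/((t - 4)*(t + 2)) = -3/(t + 2) + 3/(t - 4).
An antiderivative is F(t) = 3*log(t - 4) - 3*log(t + 2).
Then F(7) - F(6) = (-log(27)) - (-log(64)) = log(64/27).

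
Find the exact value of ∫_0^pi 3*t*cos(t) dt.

-6

Integrate by parts once (u = t, dv = 3*cos(t) dt).
An antiderivative is F(t) = 3*t*sin(t) + 3*cos(t).
Then F(pi) - F(0) = (-3) - (3) = -6.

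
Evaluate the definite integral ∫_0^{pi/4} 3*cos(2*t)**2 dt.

Use the identity cos^2(2*t) = (1 + cos(4*t))/2.
An antiderivative is F(t) = 3*t/2 + 3*sin(4*t)/8.
Then F(pi/4) - F(0) = (3*pi/8) - (0) = 3*pi/8.

3*pi/8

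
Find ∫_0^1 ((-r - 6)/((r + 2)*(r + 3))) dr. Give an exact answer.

Factor the denominator: r**2 + 5*r + 6 = (r + 3)(r + 2).
Partial fractions: (-r - 6)/((r + 2)*(r + 3)) = 3/(r + 3) - 4/(r + 2).
An antiderivative is F(r) = -4*log(r + 2) + 3*log(r + 3).
Then F(1) - F(0) = (log(64/81)) - (log(27/16)) = -7*log(3) + 10*log(2).

-7*log(3) + 10*log(2)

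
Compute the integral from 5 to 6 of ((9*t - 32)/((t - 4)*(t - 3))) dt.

Factor the denominator: t**2 - 7*t + 12 = (t - 3)(t - 4).
Partial fractions: (9*t - 32)/((t - 4)*(t - 3)) = 5/(t - 3) + 4/(t - 4).
An antiderivative is F(t) = 4*log(t - 4) + 5*log(t - 3).
Then F(6) - F(5) = (4*log(2) + 5*log(3)) - (log(32)) = -log(2) + 5*log(3).

-log(2) + 5*log(3)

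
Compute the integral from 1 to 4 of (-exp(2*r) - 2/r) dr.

-exp(8)/2 - log(16) + exp(2)/2

An antiderivative is F(r) = -exp(2*r)/2 - 2*log(r).
Then F(4) - F(1) = (-exp(8)/2 - log(16)) - (-exp(2)/2) = -exp(8)/2 - log(16) + exp(2)/2.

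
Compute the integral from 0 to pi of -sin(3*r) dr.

-2/3

An antiderivative is F(r) = cos(3*r)/3.
Then F(pi) - F(0) = (-1/3) - (1/3) = -2/3.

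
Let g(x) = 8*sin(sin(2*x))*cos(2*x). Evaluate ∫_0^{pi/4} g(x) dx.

Let u = sin(2*x), so du = 2*cos(2*x) dx. When x = 0, u = 0; when x = pi/4, u = 1.
The integral becomes 4·∫ sin(u) du from 0 to 1, with antiderivative -4*cos(u).
Back in x: F(x) = -4*cos(sin(2*x)).
Then F(pi/4) - F(0) = (-4*cos(1)) - (-4) = 4 - 4*cos(1).

4 - 4*cos(1)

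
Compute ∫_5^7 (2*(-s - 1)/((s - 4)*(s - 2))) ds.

-8*log(3) + 3*log(5)

Factor the denominator: s**2 - 6*s + 8 = (s - 2)(s - 4).
Partial fractions: 2*(-s - 1)/((s - 4)*(s - 2)) = 3/(s - 2) - 5/(s - 4).
An antiderivative is F(s) = -5*log(s - 4) + 3*log(s - 2).
Then F(7) - F(5) = (-5*log(3) + 3*log(5)) - (log(27)) = -8*log(3) + 3*log(5).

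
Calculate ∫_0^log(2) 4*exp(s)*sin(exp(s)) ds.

Let u = exp(s), so du = exp(s) ds. When s = 0, u = 1; when s = log(2), u = 2.
The integral becomes 4·∫ sin(u) du from 1 to 2, with antiderivative -4*cos(u).
Back in s: F(s) = -4*cos(exp(s)).
Then F(log(2)) - F(0) = (-4*cos(2)) - (-4*cos(1)) = -4*cos(2) + 4*cos(1).

-4*cos(2) + 4*cos(1)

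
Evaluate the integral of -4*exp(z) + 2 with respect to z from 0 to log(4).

An antiderivative is F(z) = 2*z - 4*exp(z).
Then F(log(4)) - F(0) = (-16 + 4*log(2)) - (-4) = -12 + 4*log(2).

-12 + 4*log(2)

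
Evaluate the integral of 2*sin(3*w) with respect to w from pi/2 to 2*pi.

-2/3

An antiderivative is F(w) = -2*cos(3*w)/3.
Then F(2*pi) - F(pi/2) = (-2/3) - (0) = -2/3.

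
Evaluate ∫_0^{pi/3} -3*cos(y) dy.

An antiderivative is F(y) = -3*sin(y).
Then F(pi/3) - F(0) = (-3*sqrt(3)/2) - (0) = -3*sqrt(3)/2.

-3*sqrt(3)/2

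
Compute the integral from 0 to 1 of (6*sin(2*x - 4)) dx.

3*cos(4) - 3*cos(2)

Let u = 2*x - 4, so du = 2 dx. When x = 0, u = -4; when x = 1, u = -2.
The integral becomes 3·∫ sin(u) du from -4 to -2, with antiderivative -3*cos(u).
Back in x: F(x) = -3*cos(2*x - 4).
Then F(1) - F(0) = (-3*cos(2)) - (-3*cos(4)) = 3*cos(4) - 3*cos(2).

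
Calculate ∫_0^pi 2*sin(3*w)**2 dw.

Use the identity sin^2(3*w) = (1 - cos(6*w))/2.
An antiderivative is F(w) = w - sin(6*w)/6.
Then F(pi) - F(0) = (pi) - (0) = pi.

pi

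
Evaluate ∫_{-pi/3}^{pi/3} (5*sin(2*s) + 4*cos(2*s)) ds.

2*sqrt(3)

An antiderivative is F(s) = 2*sin(2*s) - 5*cos(2*s)/2.
Then F(pi/3) - F(-pi/3) = (5/4 + sqrt(3)) - (5/4 - sqrt(3)) = 2*sqrt(3).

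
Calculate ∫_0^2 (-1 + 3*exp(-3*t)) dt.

-1 - exp(-6)

An antiderivative is F(t) = -t - exp(-3*t).
Then F(2) - F(0) = (-2 - exp(-6)) - (-1) = -1 - exp(-6).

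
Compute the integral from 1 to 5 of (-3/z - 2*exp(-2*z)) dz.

An antiderivative is F(z) = -3*log(z) + exp(-2*z).
Then F(5) - F(1) = (-3*log(5) + exp(-10)) - (exp(-2)) = -3*log(5) - exp(-2) + exp(-10).

-3*log(5) - exp(-2) + exp(-10)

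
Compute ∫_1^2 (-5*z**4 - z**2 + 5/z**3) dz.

-755/24

By the power rule, an antiderivative is F(z) = -z**5 - z**3/3 - 5/(2*z**2).
Then F(2) - F(1) = (-847/24) - (-23/6) = -755/24.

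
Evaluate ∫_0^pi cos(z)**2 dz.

Use the identity cos^2(z) = (1 + cos(2*z))/2.
An antiderivative is F(z) = z/2 + sin(2*z)/4.
Then F(pi) - F(0) = (pi/2) - (0) = pi/2.

pi/2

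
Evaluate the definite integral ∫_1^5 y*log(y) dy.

Integrate by parts once (u = ln y, dv = y dy).
An antiderivative is F(y) = y**2*(2*log(y) - 1)/4.
Then F(5) - F(1) = (-25/4 + 25*log(5)/2) - (-1/4) = -6 + 25*log(5)/2.

-6 + 25*log(5)/2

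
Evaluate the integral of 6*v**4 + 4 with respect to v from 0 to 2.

232/5

By the power rule, an antiderivative is F(v) = 6*v**5/5 + 4*v.
Then F(2) - F(0) = (232/5) - (0) = 232/5.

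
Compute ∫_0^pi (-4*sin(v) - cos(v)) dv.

An antiderivative is F(v) = -sin(v) + 4*cos(v).
Then F(pi) - F(0) = (-4) - (4) = -8.

-8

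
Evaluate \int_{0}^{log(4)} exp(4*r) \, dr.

255/4

Let u = exp(r), so du = exp(r) dr. When r = 0, u = 1; when r = log(4), u = 4.
The integral becomes ∫ u**3 du from 1 to 4, with antiderivative u**4/4.
Back in r: F(r) = exp(4*r)/4.
Then F(log(4)) - F(0) = (64) - (1/4) = 255/4.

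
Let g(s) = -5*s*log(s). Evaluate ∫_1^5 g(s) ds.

Integrate by parts once (u = ln s, dv = -5*s ds).
An antiderivative is F(s) = -5*s**2*(2*log(s) - 1)/4.
Then F(5) - F(1) = (125/4 - 125*log(5)/2) - (5/4) = 30 - 125*log(5)/2.

30 - 125*log(5)/2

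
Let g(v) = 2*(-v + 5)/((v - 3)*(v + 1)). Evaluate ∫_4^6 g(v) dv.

-3*log(7) + log(3) + 3*log(5)

Factor the denominator: v**2 - 2*v - 3 = (v + 1)(v - 3).
Partial fractions: 2*(-v + 5)/((v - 3)*(v + 1)) = -3/(v + 1) + 1/(v - 3).
An antiderivative is F(v) = log(v - 3) - 3*log(v + 1).
Then F(6) - F(4) = (-3*log(7) + log(3)) - (-3*log(5)) = -3*log(7) + log(3) + 3*log(5).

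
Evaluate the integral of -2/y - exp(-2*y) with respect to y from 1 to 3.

(-4*exp(6)*log(3) - exp(4) + 1)*exp(-6)/2

An antiderivative is F(y) = -2*log(y) + exp(-2*y)/2.
Then F(3) - F(1) = (-2*log(3) + exp(-6)/2) - (exp(-2)/2) = (-4*exp(6)*log(3) - exp(4) + 1)*exp(-6)/2.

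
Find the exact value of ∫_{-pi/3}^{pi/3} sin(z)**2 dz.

-sqrt(3)/4 + pi/3

Use the identity sin^2(z) = (1 - cos(2*z))/2.
An antiderivative is F(z) = z/2 - sin(2*z)/4.
Then F(pi/3) - F(-pi/3) = (-sqrt(3)/8 + pi/6) - (-pi/6 + sqrt(3)/8) = -sqrt(3)/4 + pi/3.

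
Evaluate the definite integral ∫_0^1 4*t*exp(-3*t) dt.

Integrate by parts once (u = t, dv = 4*exp(-3*t) dt).
An antiderivative is F(t) = (-12*t - 4)*exp(-3*t)/9.
Then F(1) - F(0) = (-16*exp(-3)/9) - (-4/9) = 4/9 - 16*exp(-3)/9.

4/9 - 16*exp(-3)/9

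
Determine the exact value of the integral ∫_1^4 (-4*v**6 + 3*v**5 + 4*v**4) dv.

By the power rule, an antiderivative is F(v) = -4*v**7/7 + v**6/2 + 4*v**5/5.
Then F(4) - F(1) = (-227328/35) - (51/70) = -454707/70.

-454707/70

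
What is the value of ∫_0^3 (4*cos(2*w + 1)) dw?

Let u = 2*w + 1, so du = 2 dw. When w = 0, u = 1; when w = 3, u = 7.
The integral becomes 2·∫ cos(u) du from 1 to 7, with antiderivative 2*sin(u).
Back in w: F(w) = 2*sin(2*w + 1).
Then F(3) - F(0) = (2*sin(7)) - (2*sin(1)) = -2*sin(1) + 2*sin(7).

-2*sin(1) + 2*sin(7)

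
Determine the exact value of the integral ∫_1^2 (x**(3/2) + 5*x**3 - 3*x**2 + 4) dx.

8*sqrt(2)/5 + 307/20

By the power rule, an antiderivative is F(x) = 2*x**(5/2)/5 + 5*x**4/4 - x**3 + 4*x.
Then F(2) - F(1) = (8*sqrt(2)/5 + 20) - (93/20) = 8*sqrt(2)/5 + 307/20.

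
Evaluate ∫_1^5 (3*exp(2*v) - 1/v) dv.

-3*exp(2)/2 - log(5) + 3*exp(10)/2

An antiderivative is F(v) = 3*exp(2*v)/2 - log(v).
Then F(5) - F(1) = (-log(5) + 3*exp(10)/2) - (3*exp(2)/2) = -3*exp(2)/2 - log(5) + 3*exp(10)/2.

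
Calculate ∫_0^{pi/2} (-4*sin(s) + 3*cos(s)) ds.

An antiderivative is F(s) = 3*sin(s) + 4*cos(s).
Then F(pi/2) - F(0) = (3) - (4) = -1.

-1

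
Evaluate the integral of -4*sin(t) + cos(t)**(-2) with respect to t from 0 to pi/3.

An antiderivative is F(t) = 4*cos(t) + tan(t).
Then F(pi/3) - F(0) = (sqrt(3) + 2) - (4) = -2 + sqrt(3).

-2 + sqrt(3)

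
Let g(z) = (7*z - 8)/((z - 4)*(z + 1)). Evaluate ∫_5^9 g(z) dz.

-3*log(3) + 7*log(5)

Factor the denominator: z**2 - 3*z - 4 = (z + 1)(z - 4).
Partial fractions: (7*z - 8)/((z - 4)*(z + 1)) = 3/(z + 1) + 4/(z - 4).
An antiderivative is F(z) = 4*log(z - 4) + 3*log(z + 1).
Then F(9) - F(5) = (3*log(2) + 7*log(5)) - (3*log(2) + 3*log(3)) = -3*log(3) + 7*log(5).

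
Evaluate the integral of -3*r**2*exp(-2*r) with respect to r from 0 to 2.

-3/4 + 39*exp(-4)/4

Integrate by parts twice (u = r^2, dv = -3*exp(-2*r) dr).
An antiderivative is F(r) = (6*r**2 + 6*r + 3)*exp(-2*r)/4.
Then F(2) - F(0) = (39*exp(-4)/4) - (3/4) = -3/4 + 39*exp(-4)/4.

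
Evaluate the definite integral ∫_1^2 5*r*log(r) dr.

-15/4 + 10*log(2)

Integrate by parts once (u = ln r, dv = 5*r dr).
An antiderivative is F(r) = 5*r**2*(2*log(r) - 1)/4.
Then F(2) - F(1) = (-5 + 10*log(2)) - (-5/4) = -15/4 + 10*log(2).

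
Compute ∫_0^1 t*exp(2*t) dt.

Integrate by parts once (u = t, dv = exp(2*t) dt).
An antiderivative is F(t) = (2*t - 1)*exp(2*t)/4.
Then F(1) - F(0) = (exp(2)/4) - (-1/4) = 1/4 + exp(2)/4.

1/4 + exp(2)/4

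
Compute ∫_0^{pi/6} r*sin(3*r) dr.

1/9

Integrate by parts once (u = r, dv = sin(3*r) dr).
An antiderivative is F(r) = -r*cos(3*r)/3 + sin(3*r)/9.
Then F(pi/6) - F(0) = (1/9) - (0) = 1/9.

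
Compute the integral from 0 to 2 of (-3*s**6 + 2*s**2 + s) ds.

-998/21

By the power rule, an antiderivative is F(s) = -3*s**7/7 + 2*s**3/3 + s**2/2.
Then F(2) - F(0) = (-998/21) - (0) = -998/21.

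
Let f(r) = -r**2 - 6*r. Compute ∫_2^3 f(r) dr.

By the power rule, an antiderivative is F(r) = -r**3/3 - 3*r**2.
Then F(3) - F(2) = (-36) - (-44/3) = -64/3.

-64/3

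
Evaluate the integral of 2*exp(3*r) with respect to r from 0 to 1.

-2/3 + 2*exp(3)/3

An antiderivative is F(r) = 2*exp(3*r)/3.
Then F(1) - F(0) = (2*exp(3)/3) - (2/3) = -2/3 + 2*exp(3)/3.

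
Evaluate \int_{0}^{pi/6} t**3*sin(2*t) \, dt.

-3*sqrt(3)/16 - pi**3/864 + sqrt(3)*pi**2/96 + pi/16

Integrate by parts 3 times (u = t^3, dv = sin(2*t) dt).
An antiderivative is F(t) = -t**3*cos(2*t)/2 + 3*t**2*sin(2*t)/4 + 3*t*cos(2*t)/4 - 3*sin(2*t)/8.
Then F(pi/6) - F(0) = (-3*sqrt(3)/16 - pi**3/864 + sqrt(3)*pi**2/96 + pi/16) - (0) = -3*sqrt(3)/16 - pi**3/864 + sqrt(3)*pi**2/96 + pi/16.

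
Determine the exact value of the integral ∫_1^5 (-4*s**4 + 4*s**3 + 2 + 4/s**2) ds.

-1864

By the power rule, an antiderivative is F(s) = -4*s**5/5 + s**4 + 2*s - 4/s.
Then F(5) - F(1) = (-9329/5) - (-9/5) = -1864.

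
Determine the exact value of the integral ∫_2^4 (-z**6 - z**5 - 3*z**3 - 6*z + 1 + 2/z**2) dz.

By the power rule, an antiderivative is F(z) = -z**7/7 - z**6/6 - 3*z**4/4 - 3*z**2 + z - 2/z.
Then F(4) - F(2) = (-136909/42) - (-1091/21) = -44909/14.

-44909/14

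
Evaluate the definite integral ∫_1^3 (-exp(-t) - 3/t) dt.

An antiderivative is F(t) = -3*log(t) + exp(-t).
Then F(3) - F(1) = (-3*log(3) + exp(-3)) - (exp(-1)) = -3*log(3) - exp(-1) + exp(-3).

-3*log(3) - exp(-1) + exp(-3)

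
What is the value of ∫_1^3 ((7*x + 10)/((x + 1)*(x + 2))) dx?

-4*log(3) + 3*log(2) + 4*log(5)

Factor the denominator: x**2 + 3*x + 2 = (x + 2)(x + 1).
Partial fractions: (7*x + 10)/((x + 1)*(x + 2)) = 4/(x + 2) + 3/(x + 1).
An antiderivative is F(x) = 3*log(x + 1) + 4*log(x + 2).
Then F(3) - F(1) = (6*log(2) + 4*log(5)) - (3*log(2) + 4*log(3)) = -4*log(3) + 3*log(2) + 4*log(5).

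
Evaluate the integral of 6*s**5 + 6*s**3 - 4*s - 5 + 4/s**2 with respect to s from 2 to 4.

By the power rule, an antiderivative is F(s) = s**6 + 3*s**4/2 - 2*s**2 - 5*s - 4/s.
Then F(4) - F(2) = (4427) - (68) = 4359.

4359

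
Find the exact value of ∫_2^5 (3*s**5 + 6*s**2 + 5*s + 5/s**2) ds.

16137/2

By the power rule, an antiderivative is F(s) = s**6/2 + 2*s**3 + 5*s**2/2 - 5/s.
Then F(5) - F(2) = (8124) - (111/2) = 16137/2.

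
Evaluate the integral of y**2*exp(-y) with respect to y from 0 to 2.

2 - 10*exp(-2)

Integrate by parts twice (u = y^2, dv = exp(-y) dy).
An antiderivative is F(y) = (-y**2 - 2*y - 2)*exp(-y).
Then F(2) - F(0) = (-10*exp(-2)) - (-2) = 2 - 10*exp(-2).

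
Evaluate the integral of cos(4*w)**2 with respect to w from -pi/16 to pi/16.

1/8 + pi/16

Use the identity cos^2(4*w) = (1 + cos(8*w))/2.
An antiderivative is F(w) = w/2 + sin(8*w)/16.
Then F(pi/16) - F(-pi/16) = (1/16 + pi/32) - (-pi/32 - 1/16) = 1/8 + pi/16.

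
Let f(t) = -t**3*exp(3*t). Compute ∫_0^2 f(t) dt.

-46*exp(6)/27 - 2/27

Integrate by parts 3 times (u = t^3, dv = -exp(3*t) dt).
An antiderivative is F(t) = (-9*t**3 + 9*t**2 - 6*t + 2)*exp(3*t)/27.
Then F(2) - F(0) = (-46*exp(6)/27) - (2/27) = -46*exp(6)/27 - 2/27.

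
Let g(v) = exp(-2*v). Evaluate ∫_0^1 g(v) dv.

-(1 - exp(2))*exp(-2)/2

An antiderivative is F(v) = -exp(-2*v)/2.
Then F(1) - F(0) = (-exp(-2)/2) - (-1/2) = -(1 - exp(2))*exp(-2)/2.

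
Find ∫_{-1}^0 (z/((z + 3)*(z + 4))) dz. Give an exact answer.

Factor the denominator: z**2 + 7*z + 12 = (z + 4)(z + 3).
Partial fractions: z/((z + 3)*(z + 4)) = 4/(z + 4) - 3/(z + 3).
An antiderivative is F(z) = -3*log(z + 3) + 4*log(z + 4).
Then F(0) - F(-1) = (-3*log(3) + 8*log(2)) - (log(81/8)) = -7*log(3) + 11*log(2).

-7*log(3) + 11*log(2)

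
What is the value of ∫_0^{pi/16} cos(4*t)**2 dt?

Use the identity cos^2(4*t) = (1 + cos(8*t))/2.
An antiderivative is F(t) = t/2 + sin(8*t)/16.
Then F(pi/16) - F(0) = (1/16 + pi/32) - (0) = 1/16 + pi/32.

1/16 + pi/32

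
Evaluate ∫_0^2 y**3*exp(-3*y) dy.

Integrate by parts 3 times (u = y^3, dv = exp(-3*y) dy).
An antiderivative is F(y) = (-9*y**3 - 9*y**2 - 6*y - 2)*exp(-3*y)/27.
Then F(2) - F(0) = (-122*exp(-6)/27) - (-2/27) = 2/27 - 122*exp(-6)/27.

2/27 - 122*exp(-6)/27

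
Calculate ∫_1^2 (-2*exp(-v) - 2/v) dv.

-2*log(2) - 2*exp(-1) + 2*exp(-2)

An antiderivative is F(v) = -2*log(v) + 2*exp(-v).
Then F(2) - F(1) = (-2*log(2) + 2*exp(-2)) - (2*exp(-1)) = -2*log(2) - 2*exp(-1) + 2*exp(-2).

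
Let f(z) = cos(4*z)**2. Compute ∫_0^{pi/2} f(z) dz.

Use the identity cos^2(4*z) = (1 + cos(8*z))/2.
An antiderivative is F(z) = z/2 + sin(8*z)/16.
Then F(pi/2) - F(0) = (pi/4) - (0) = pi/4.

pi/4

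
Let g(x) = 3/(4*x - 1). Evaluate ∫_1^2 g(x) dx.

-3*log(3)/4 + 3*log(7)/4

An antiderivative is F(x) = 3*log(4*x - 1)/4.
Then F(2) - F(1) = (3*log(7)/4) - (3*log(3)/4) = -3*log(3)/4 + 3*log(7)/4.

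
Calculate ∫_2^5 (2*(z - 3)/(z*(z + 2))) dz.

Factor the denominator: z**2 + 2*z = (z + 2)z.
Partial fractions: 2*(z - 3)/(z*(z + 2)) = 5/(z + 2) - 3/z.
An antiderivative is F(z) = -3*log(z) + 5*log(z + 2).
Then F(5) - F(2) = (-3*log(5) + 5*log(7)) - (7*log(2)) = -7*log(2) - 3*log(5) + 5*log(7).

-7*log(2) - 3*log(5) + 5*log(7)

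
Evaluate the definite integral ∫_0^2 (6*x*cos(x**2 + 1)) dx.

3*sin(5) - 3*sin(1)

Let u = x**2 + 1, so du = 2*x dx. When x = 0, u = 1; when x = 2, u = 5.
The integral becomes 3·∫ cos(u) du from 1 to 5, with antiderivative 3*sin(u).
Back in x: F(x) = 3*sin(x**2 + 1).
Then F(2) - F(0) = (3*sin(5)) - (3*sin(1)) = 3*sin(5) - 3*sin(1).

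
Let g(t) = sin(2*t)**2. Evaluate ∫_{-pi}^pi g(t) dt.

pi

Use the identity sin^2(2*t) = (1 - cos(4*t))/2.
An antiderivative is F(t) = t/2 - sin(4*t)/8.
Then F(pi) - F(-pi) = (pi/2) - (-pi/2) = pi.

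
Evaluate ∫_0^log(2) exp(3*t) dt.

Let u = exp(t), so du = exp(t) dt. When t = 0, u = 1; when t = log(2), u = 2.
The integral becomes ∫ u**2 du from 1 to 2, with antiderivative u**3/3.
Back in t: F(t) = exp(3*t)/3.
Then F(log(2)) - F(0) = (8/3) - (1/3) = 7/3.

7/3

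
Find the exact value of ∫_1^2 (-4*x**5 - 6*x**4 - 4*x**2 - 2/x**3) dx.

-5357/60

By the power rule, an antiderivative is F(x) = -2*x**6/3 - 6*x**5/5 - 4*x**3/3 + x**(-2).
Then F(2) - F(1) = (-5489/60) - (-11/5) = -5357/60.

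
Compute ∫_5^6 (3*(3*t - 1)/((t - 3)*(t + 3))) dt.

-19*log(2) + 14*log(3)

Factor the denominator: t**2 - 9 = (t + 3)(t - 3).
Partial fractions: 3*(3*t - 1)/((t - 3)*(t + 3)) = 5/(t + 3) + 4/(t - 3).
An antiderivative is F(t) = 4*log(t - 3) + 5*log(t + 3).
Then F(6) - F(5) = (14*log(3)) - (19*log(2)) = -19*log(2) + 14*log(3).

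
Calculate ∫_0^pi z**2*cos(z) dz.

-2*pi

Integrate by parts twice (u = z^2, dv = cos(z) dz).
An antiderivative is F(z) = z**2*sin(z) + 2*z*cos(z) - 2*sin(z).
Then F(pi) - F(0) = (-2*pi) - (0) = -2*pi.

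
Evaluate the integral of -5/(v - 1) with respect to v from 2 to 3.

An antiderivative is F(v) = -5*log(v - 1).
Then F(3) - F(2) = (-log(32)) - (0) = -log(32).

-log(32)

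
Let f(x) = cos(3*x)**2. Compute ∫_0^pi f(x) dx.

pi/2

Use the identity cos^2(3*x) = (1 + cos(6*x))/2.
An antiderivative is F(x) = x/2 + sin(6*x)/12.
Then F(pi) - F(0) = (pi/2) - (0) = pi/2.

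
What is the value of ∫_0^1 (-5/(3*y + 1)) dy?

-10*log(2)/3

An antiderivative is F(y) = -5*log(3*y + 1)/3.
Then F(1) - F(0) = (-10*log(2)/3) - (0) = -10*log(2)/3.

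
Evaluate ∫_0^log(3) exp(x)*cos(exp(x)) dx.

Let u = exp(x), so du = exp(x) dx. When x = 0, u = 1; when x = log(3), u = 3.
The integral becomes ∫ cos(u) du from 1 to 3, with antiderivative sin(u).
Back in x: F(x) = sin(exp(x)).
Then F(log(3)) - F(0) = (sin(3)) - (sin(1)) = -sin(1) + sin(3).

-sin(1) + sin(3)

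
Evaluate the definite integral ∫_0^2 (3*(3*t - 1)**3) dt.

156

Let u = 3*t - 1, so du = 3 dt. When t = 0, u = -1; when t = 2, u = 5.
The integral becomes ∫ u**3 du from -1 to 5, with antiderivative u**4/4.
Back in t: F(t) = (3*t - 1)**4/4.
Then F(2) - F(0) = (625/4) - (1/4) = 156.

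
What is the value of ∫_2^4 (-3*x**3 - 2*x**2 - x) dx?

By the power rule, an antiderivative is F(x) = -3*x**4/4 - 2*x**3/3 - x**2/2.
Then F(4) - F(2) = (-728/3) - (-58/3) = -670/3.

-670/3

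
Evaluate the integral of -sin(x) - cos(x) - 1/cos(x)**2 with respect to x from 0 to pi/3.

-3*sqrt(3)/2 - 1/2

An antiderivative is F(x) = -sin(x) + cos(x) - tan(x).
Then F(pi/3) - F(0) = (1/2 - 3*sqrt(3)/2) - (1) = -3*sqrt(3)/2 - 1/2.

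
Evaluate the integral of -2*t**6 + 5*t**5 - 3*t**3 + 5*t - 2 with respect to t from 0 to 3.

-1725/28

By the power rule, an antiderivative is F(t) = -2*t**7/7 + 5*t**6/6 - 3*t**4/4 + 5*t**2/2 - 2*t.
Then F(3) - F(0) = (-1725/28) - (0) = -1725/28.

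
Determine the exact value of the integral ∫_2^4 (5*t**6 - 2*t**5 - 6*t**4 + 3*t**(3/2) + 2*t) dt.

63892/7 - 24*sqrt(2)/5

By the power rule, an antiderivative is F(t) = 5*t**7/7 - t**6/3 + 6*t**(5/2)/5 - 6*t**5/5 + t**2.
Then F(4) - F(2) = (962128/105) - (24*sqrt(2)/5 + 3748/105) = 63892/7 - 24*sqrt(2)/5.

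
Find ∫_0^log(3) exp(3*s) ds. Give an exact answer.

Let u = exp(s), so du = exp(s) ds. When s = 0, u = 1; when s = log(3), u = 3.
The integral becomes ∫ u**2 du from 1 to 3, with antiderivative u**3/3.
Back in s: F(s) = exp(3*s)/3.
Then F(log(3)) - F(0) = (9) - (1/3) = 26/3.

26/3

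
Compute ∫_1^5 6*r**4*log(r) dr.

-18744/25 + 3750*log(5)

Integrate by parts once (u = ln r, dv = 6*r**4 dr).
An antiderivative is F(r) = 6*r**5*(5*log(r) - 1)/25.
Then F(5) - F(1) = (-750 + 3750*log(5)) - (-6/25) = -18744/25 + 3750*log(5).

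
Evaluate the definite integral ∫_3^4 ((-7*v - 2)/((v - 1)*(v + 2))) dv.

-7*log(3) - log(2) + 4*log(5)

Factor the denominator: v**2 + v - 2 = (v + 2)(v - 1).
Partial fractions: (-7*v - 2)/((v - 1)*(v + 2)) = -4/(v + 2) - 3/(v - 1).
An antiderivative is F(v) = -3*log(v - 1) - 4*log(v + 2).
Then F(4) - F(3) = (-7*log(3) - 4*log(2)) - (-4*log(5) - 3*log(2)) = -7*log(3) - log(2) + 4*log(5).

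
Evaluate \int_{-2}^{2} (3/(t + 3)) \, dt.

3*log(5)

An antiderivative is F(t) = 3*log(t + 3).
Then F(2) - F(-2) = (3*log(5)) - (0) = 3*log(5).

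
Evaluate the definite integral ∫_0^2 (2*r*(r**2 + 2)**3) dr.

320

Let u = r**2 + 2, so du = 2*r dr. When r = 0, u = 2; when r = 2, u = 6.
The integral becomes ∫ u**3 du from 2 to 6, with antiderivative u**4/4.
Back in r: F(r) = (r**2 + 2)**4/4.
Then F(2) - F(0) = (324) - (4) = 320.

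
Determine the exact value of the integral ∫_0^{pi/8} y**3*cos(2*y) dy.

Integrate by parts 3 times (u = y^3, dv = cos(2*y) dy).
An antiderivative is F(y) = y**3*sin(2*y)/2 + 3*y**2*cos(2*y)/4 - 3*y*sin(2*y)/4 - 3*cos(2*y)/8.
Then F(pi/8) - F(0) = (sqrt(2)*(-384 - 96*pi + pi**3 + 12*pi**2)/2048) - (-3/8) = -3*sqrt(2)/16 - 3*sqrt(2)*pi/64 + sqrt(2)*pi**3/2048 + 3*sqrt(2)*pi**2/512 + 3/8.

-3*sqrt(2)/16 - 3*sqrt(2)*pi/64 + sqrt(2)*pi**3/2048 + 3*sqrt(2)*pi**2/512 + 3/8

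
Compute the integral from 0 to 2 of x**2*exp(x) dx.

-2 + 2*exp(2)

Integrate by parts twice (u = x^2, dv = exp(x) dx).
An antiderivative is F(x) = (x**2 - 2*x + 2)*exp(x).
Then F(2) - F(0) = (2*exp(2)) - (2) = -2 + 2*exp(2).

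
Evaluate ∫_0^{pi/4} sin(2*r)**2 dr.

Use the identity sin^2(2*r) = (1 - cos(4*r))/2.
An antiderivative is F(r) = r/2 - sin(4*r)/8.
Then F(pi/4) - F(0) = (pi/8) - (0) = pi/8.

pi/8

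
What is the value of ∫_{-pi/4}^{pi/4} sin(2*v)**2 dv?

Use the identity sin^2(2*v) = (1 - cos(4*v))/2.
An antiderivative is F(v) = v/2 - sin(4*v)/8.
Then F(pi/4) - F(-pi/4) = (pi/8) - (-pi/8) = pi/4.

pi/4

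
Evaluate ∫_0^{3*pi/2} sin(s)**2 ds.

3*pi/4

Use the identity sin^2(s) = (1 - cos(2*s))/2.
An antiderivative is F(s) = s/2 - sin(2*s)/4.
Then F(3*pi/2) - F(0) = (3*pi/4) - (0) = 3*pi/4.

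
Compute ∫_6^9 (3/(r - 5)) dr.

log(64)

An antiderivative is F(r) = 3*log(r - 5).
Then F(9) - F(6) = (log(64)) - (0) = log(64).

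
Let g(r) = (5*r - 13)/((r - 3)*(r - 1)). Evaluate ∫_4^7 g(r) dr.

log(64)

Factor the denominator: r**2 - 4*r + 3 = (r - 1)(r - 3).
Partial fractions: (5*r - 13)/((r - 3)*(r - 1)) = 4/(r - 1) + 1/(r - 3).
An antiderivative is F(r) = log(r - 3) + 4*log(r - 1).
Then F(7) - F(4) = (6*log(2) + 4*log(3)) - (log(81)) = log(64).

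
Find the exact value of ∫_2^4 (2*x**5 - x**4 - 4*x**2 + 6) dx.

16244/15

By the power rule, an antiderivative is F(x) = x**6/3 - x**5/5 - 4*x**3/3 + 6*x.
Then F(4) - F(2) = (5496/5) - (244/15) = 16244/15.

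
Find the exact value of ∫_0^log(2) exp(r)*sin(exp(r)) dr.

Let u = exp(r), so du = exp(r) dr. When r = 0, u = 1; when r = log(2), u = 2.
The integral becomes ∫ sin(u) du from 1 to 2, with antiderivative -cos(u).
Back in r: F(r) = -cos(exp(r)).
Then F(log(2)) - F(0) = (-cos(2)) - (-cos(1)) = -cos(2) + cos(1).

-cos(2) + cos(1)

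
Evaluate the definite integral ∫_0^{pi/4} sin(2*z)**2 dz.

pi/8

Use the identity sin^2(2*z) = (1 - cos(4*z))/2.
An antiderivative is F(z) = z/2 - sin(4*z)/8.
Then F(pi/4) - F(0) = (pi/8) - (0) = pi/8.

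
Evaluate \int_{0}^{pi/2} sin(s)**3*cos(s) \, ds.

1/4

Let u = sin(s), so du = cos(s) ds. When s = 0, u = 0; when s = pi/2, u = 1.
The integral becomes ∫ u**3 du from 0 to 1, with antiderivative u**4/4.
Back in s: F(s) = sin(s)**4/4.
Then F(pi/2) - F(0) = (1/4) - (0) = 1/4.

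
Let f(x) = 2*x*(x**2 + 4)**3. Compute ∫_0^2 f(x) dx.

960

Let u = x**2 + 4, so du = 2*x dx. When x = 0, u = 4; when x = 2, u = 8.
The integral becomes ∫ u**3 du from 4 to 8, with antiderivative u**4/4.
Back in x: F(x) = (x**2 + 4)**4/4.
Then F(2) - F(0) = (1024) - (64) = 960.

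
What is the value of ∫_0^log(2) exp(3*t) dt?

Let u = exp(t), so du = exp(t) dt. When t = 0, u = 1; when t = log(2), u = 2.
The integral becomes ∫ u**2 du from 1 to 2, with antiderivative u**3/3.
Back in t: F(t) = exp(3*t)/3.
Then F(log(2)) - F(0) = (8/3) - (1/3) = 7/3.

7/3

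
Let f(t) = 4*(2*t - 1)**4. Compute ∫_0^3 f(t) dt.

Let u = 2*t - 1, so du = 2 dt. When t = 0, u = -1; when t = 3, u = 5.
The integral becomes 2·∫ u**4 du from -1 to 5, with antiderivative 2*u**5/5.
Back in t: F(t) = 2*(2*t - 1)**5/5.
Then F(3) - F(0) = (1250) - (-2/5) = 6252/5.

6252/5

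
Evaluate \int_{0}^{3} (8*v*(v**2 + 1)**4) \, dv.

Let u = v**2 + 1, so du = 2*v dv. When v = 0, u = 1; when v = 3, u = 10.
The integral becomes 4·∫ u**4 du from 1 to 10, with antiderivative 4*u**5/5.
Back in v: F(v) = 4*(v**2 + 1)**5/5.
Then F(3) - F(0) = (80000) - (4/5) = 399996/5.

399996/5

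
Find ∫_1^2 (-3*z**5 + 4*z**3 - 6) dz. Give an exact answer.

-45/2

By the power rule, an antiderivative is F(z) = -z**6/2 + z**4 - 6*z.
Then F(2) - F(1) = (-28) - (-11/2) = -45/2.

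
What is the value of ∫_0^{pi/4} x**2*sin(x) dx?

Integrate by parts twice (u = x^2, dv = sin(x) dx).
An antiderivative is F(x) = -x**2*cos(x) + 2*x*sin(x) + 2*cos(x).
Then F(pi/4) - F(0) = (sqrt(2)*(-pi**2 + 8*pi + 32)/32) - (2) = -2 - sqrt(2)*pi**2/32 + sqrt(2)*pi/4 + sqrt(2).

-2 - sqrt(2)*pi**2/32 + sqrt(2)*pi/4 + sqrt(2)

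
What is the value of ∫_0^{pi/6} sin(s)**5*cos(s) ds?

1/384

Let u = sin(s), so du = cos(s) ds. When s = 0, u = 0; when s = pi/6, u = 1/2.
The integral becomes ∫ u**5 du from 0 to 1/2, with antiderivative u**6/6.
Back in s: F(s) = sin(s)**6/6.
Then F(pi/6) - F(0) = (1/384) - (0) = 1/384.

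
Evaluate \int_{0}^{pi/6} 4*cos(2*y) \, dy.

An antiderivative is F(y) = 2*sin(2*y).
Then F(pi/6) - F(0) = (sqrt(3)) - (0) = sqrt(3).

sqrt(3)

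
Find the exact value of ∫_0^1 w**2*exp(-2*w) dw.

Integrate by parts twice (u = w^2, dv = exp(-2*w) dw).
An antiderivative is F(w) = (-2*w**2 - 2*w - 1)*exp(-2*w)/4.
Then F(1) - F(0) = (-5*exp(-2)/4) - (-1/4) = (-5 + exp(2))*exp(-2)/4.

(-5 + exp(2))*exp(-2)/4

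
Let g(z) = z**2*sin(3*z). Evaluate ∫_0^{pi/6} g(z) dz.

Integrate by parts twice (u = z^2, dv = sin(3*z) dz).
An antiderivative is F(z) = -z**2*cos(3*z)/3 + 2*z*sin(3*z)/9 + 2*cos(3*z)/27.
Then F(pi/6) - F(0) = (pi/27) - (2/27) = -2/27 + pi/27.

-2/27 + pi/27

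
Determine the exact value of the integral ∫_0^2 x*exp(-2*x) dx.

(-5 + exp(4))*exp(-4)/4

Integrate by parts once (u = x, dv = exp(-2*x) dx).
An antiderivative is F(x) = (-2*x - 1)*exp(-2*x)/4.
Then F(2) - F(0) = (-5*exp(-4)/4) - (-1/4) = (-5 + exp(4))*exp(-4)/4.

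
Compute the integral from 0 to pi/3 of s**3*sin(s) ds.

Integrate by parts 3 times (u = s^3, dv = sin(s) ds).
An antiderivative is F(s) = -s**3*cos(s) + 3*s**2*sin(s) + 6*s*cos(s) - 6*sin(s).
Then F(pi/3) - F(0) = (-3*sqrt(3) - pi**3/54 + sqrt(3)*pi**2/6 + pi) - (0) = -3*sqrt(3) - pi**3/54 + sqrt(3)*pi**2/6 + pi.

-3*sqrt(3) - pi**3/54 + sqrt(3)*pi**2/6 + pi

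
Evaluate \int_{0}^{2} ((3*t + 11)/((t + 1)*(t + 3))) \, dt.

-log(5) + 5*log(3)

Factor the denominator: t**2 + 4*t + 3 = (t + 3)(t + 1).
Partial fractions: (3*t + 11)/((t + 1)*(t + 3)) = -1/(t + 3) + 4/(t + 1).
An antiderivative is F(t) = 4*log(t + 1) - log(t + 3).
Then F(2) - F(0) = (log(81/5)) - (-log(3)) = -log(5) + 5*log(3).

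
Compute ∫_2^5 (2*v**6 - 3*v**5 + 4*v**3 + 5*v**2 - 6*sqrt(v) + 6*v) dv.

By the power rule, an antiderivative is F(v) = 2*v**7/7 - v**6/2 + v**4 - 4*v**(3/2) + 5*v**3/3 + 3*v**2.
Then F(5) - F(2) = (647525/42 - 20*sqrt(5)) - (964/21 - 8*sqrt(2)) = -20*sqrt(5) + 8*sqrt(2) + 215199/14.

-20*sqrt(5) + 8*sqrt(2) + 215199/14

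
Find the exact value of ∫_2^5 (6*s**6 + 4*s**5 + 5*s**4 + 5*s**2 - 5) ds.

563511/7

By the power rule, an antiderivative is F(s) = 6*s**7/7 + 2*s**6/3 + s**5 + 5*s**3/3 - 5*s.
Then F(5) - F(2) = (564825/7) - (1314/7) = 563511/7.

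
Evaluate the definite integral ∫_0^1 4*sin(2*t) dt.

2 - 2*cos(2)

Let u = 2*t, so du = 2 dt. When t = 0, u = 0; when t = 1, u = 2.
The integral becomes 2·∫ sin(u) du from 0 to 2, with antiderivative -2*cos(u).
Back in t: F(t) = -2*cos(2*t).
Then F(1) - F(0) = (-2*cos(2)) - (-2) = 2 - 2*cos(2).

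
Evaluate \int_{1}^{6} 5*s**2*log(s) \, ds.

-1075/9 + 360*log(2) + 360*log(3)

Integrate by parts once (u = ln s, dv = 5*s**2 ds).
An antiderivative is F(s) = 5*s**3*(3*log(s) - 1)/9.
Then F(6) - F(1) = (-120 + 360*log(2) + 360*log(3)) - (-5/9) = -1075/9 + 360*log(2) + 360*log(3).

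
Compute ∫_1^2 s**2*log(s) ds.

Integrate by parts once (u = ln s, dv = s**2 ds).
An antiderivative is F(s) = s**3*(3*log(s) - 1)/9.
Then F(2) - F(1) = (-8/9 + 8*log(2)/3) - (-1/9) = -7/9 + 8*log(2)/3.

-7/9 + 8*log(2)/3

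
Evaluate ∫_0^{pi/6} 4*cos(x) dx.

2

An antiderivative is F(x) = 4*sin(x).
Then F(pi/6) - F(0) = (2) - (0) = 2.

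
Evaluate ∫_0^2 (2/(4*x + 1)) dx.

log(3)

An antiderivative is F(x) = log(4*x + 1)/2.
Then F(2) - F(0) = (log(3)) - (0) = log(3).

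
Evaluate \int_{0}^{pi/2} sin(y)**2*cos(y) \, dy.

1/3

Let u = sin(y), so du = cos(y) dy. When y = 0, u = 0; when y = pi/2, u = 1.
The integral becomes ∫ u**2 du from 0 to 1, with antiderivative u**3/3.
Back in y: F(y) = sin(y)**3/3.
Then F(pi/2) - F(0) = (1/3) - (0) = 1/3.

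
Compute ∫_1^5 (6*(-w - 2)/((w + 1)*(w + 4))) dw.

Factor the denominator: w**2 + 5*w + 4 = (w + 4)(w + 1).
Partial fractions: 6*(-w - 2)/((w + 1)*(w + 4)) = -4/(w + 4) - 2/(w + 1).
An antiderivative is F(w) = -2*log(w + 1) - 4*log(w + 4).
Then F(5) - F(1) = (-10*log(3) - 2*log(2)) - (-4*log(5) - 2*log(2)) = -10*log(3) + 4*log(5).

-10*log(3) + 4*log(5)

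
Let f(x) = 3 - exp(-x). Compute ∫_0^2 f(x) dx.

exp(-2) + 5

An antiderivative is F(x) = 3*x + exp(-x).
Then F(2) - F(0) = (exp(-2) + 6) - (1) = exp(-2) + 5.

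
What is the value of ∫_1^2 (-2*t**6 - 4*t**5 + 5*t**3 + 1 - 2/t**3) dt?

By the power rule, an antiderivative is F(t) = -2*t**7/7 - 2*t**6/3 + 5*t**4/4 + t + t**(-2).
Then F(2) - F(1) = (-4787/84) - (193/84) = -415/7.

-415/7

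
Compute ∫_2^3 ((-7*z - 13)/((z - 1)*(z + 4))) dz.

-3*log(7) - log(2) + 3*log(3)

Factor the denominator: z**2 + 3*z - 4 = (z + 4)(z - 1).
Partial fractions: (-7*z - 13)/((z - 1)*(z + 4)) = -3/(z + 4) - 4/(z - 1).
An antiderivative is F(z) = -4*log(z - 1) - 3*log(z + 4).
Then F(3) - F(2) = (-3*log(7) - 4*log(2)) - (-3*log(3) - 3*log(2)) = -3*log(7) - log(2) + 3*log(3).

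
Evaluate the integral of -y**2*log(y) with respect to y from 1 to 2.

Integrate by parts once (u = ln y, dv = -y**2 dy).
An antiderivative is F(y) = -y**3*(3*log(y) - 1)/9.
Then F(2) - F(1) = (8/9 - 8*log(2)/3) - (1/9) = 7/9 - 8*log(2)/3.

7/9 - 8*log(2)/3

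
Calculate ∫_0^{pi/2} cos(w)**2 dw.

pi/4

Use the identity cos^2(w) = (1 + cos(2*w))/2.
An antiderivative is F(w) = w/2 + sin(2*w)/4.
Then F(pi/2) - F(0) = (pi/4) - (0) = pi/4.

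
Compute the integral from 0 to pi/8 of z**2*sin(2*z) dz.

-1/4 - sqrt(2)*pi**2/256 + sqrt(2)*pi/32 + sqrt(2)/8

Integrate by parts twice (u = z^2, dv = sin(2*z) dz).
An antiderivative is F(z) = -z**2*cos(2*z)/2 + z*sin(2*z)/2 + cos(2*z)/4.
Then F(pi/8) - F(0) = (sqrt(2)*(-pi**2 + 8*pi + 32)/256) - (1/4) = -1/4 - sqrt(2)*pi**2/256 + sqrt(2)*pi/32 + sqrt(2)/8.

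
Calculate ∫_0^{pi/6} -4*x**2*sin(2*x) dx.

Integrate by parts twice (u = x^2, dv = -4*sin(2*x) dx).
An antiderivative is F(x) = 2*x**2*cos(2*x) - 2*x*sin(2*x) - cos(2*x).
Then F(pi/6) - F(0) = (-sqrt(3)*pi/6 - 1/2 + pi**2/36) - (-1) = -sqrt(3)*pi/6 + pi**2/36 + 1/2.

-sqrt(3)*pi/6 + pi**2/36 + 1/2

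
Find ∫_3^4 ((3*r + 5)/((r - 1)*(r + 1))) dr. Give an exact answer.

Factor the denominator: r**2 - 1 = (r + 1)(r - 1).
Partial fractions: (3*r + 5)/((r - 1)*(r + 1)) = -1/(r + 1) + 4/(r - 1).
An antiderivative is F(r) = 4*log(r - 1) - log(r + 1).
Then F(4) - F(3) = (log(81/5)) - (log(4)) = log(81/20).

log(81/20)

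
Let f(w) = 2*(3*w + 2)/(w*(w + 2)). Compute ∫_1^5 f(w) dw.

Factor the denominator: w**2 + 2*w = (w + 2)w.
Partial fractions: 2*(3*w + 2)/(w*(w + 2)) = 4/(w + 2) + 2/w.
An antiderivative is F(w) = 2*log(w) + 4*log(w + 2).
Then F(5) - F(1) = (2*log(5) + 4*log(7)) - (log(81)) = -4*log(3) + 2*log(5) + 4*log(7).

-4*log(3) + 2*log(5) + 4*log(7)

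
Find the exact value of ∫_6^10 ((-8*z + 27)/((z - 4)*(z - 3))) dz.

Factor the denominator: z**2 - 7*z + 12 = (z - 3)(z - 4).
Partial fractions: (-8*z + 27)/((z - 4)*(z - 3)) = -3/(z - 3) - 5/(z - 4).
An antiderivative is F(z) = -5*log(z - 4) - 3*log(z - 3).
Then F(10) - F(6) = (-3*log(7) - 5*log(3) - 5*log(2)) - (-5*log(2) - 3*log(3)) = -3*log(7) - 2*log(3).

-3*log(7) - 2*log(3)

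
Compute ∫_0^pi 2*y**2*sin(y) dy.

-8 + 2*pi**2

Integrate by parts twice (u = y^2, dv = 2*sin(y) dy).
An antiderivative is F(y) = -2*y**2*cos(y) + 4*y*sin(y) + 4*cos(y).
Then F(pi) - F(0) = (-4 + 2*pi**2) - (4) = -8 + 2*pi**2.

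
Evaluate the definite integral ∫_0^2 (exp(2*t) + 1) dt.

3/2 + exp(4)/2

An antiderivative is F(t) = exp(2*t)/2 + t.
Then F(2) - F(0) = (2 + exp(4)/2) - (1/2) = 3/2 + exp(4)/2.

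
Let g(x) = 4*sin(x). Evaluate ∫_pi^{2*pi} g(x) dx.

-8

An antiderivative is F(x) = -4*cos(x).
Then F(2*pi) - F(pi) = (-4) - (4) = -8.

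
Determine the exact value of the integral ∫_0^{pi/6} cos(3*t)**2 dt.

pi/12

Use the identity cos^2(3*t) = (1 + cos(6*t))/2.
An antiderivative is F(t) = t/2 + sin(6*t)/12.
Then F(pi/6) - F(0) = (pi/12) - (0) = pi/12.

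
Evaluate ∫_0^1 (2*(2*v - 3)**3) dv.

Let u = 2*v - 3, so du = 2 dv. When v = 0, u = -3; when v = 1, u = -1.
The integral becomes ∫ u**3 du from -3 to -1, with antiderivative u**4/4.
Back in v: F(v) = (2*v - 3)**4/4.
Then F(1) - F(0) = (1/4) - (81/4) = -20.

-20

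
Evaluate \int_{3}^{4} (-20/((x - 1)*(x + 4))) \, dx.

Factor the denominator: x**2 + 3*x - 4 = (x + 4)(x - 1).
Partial fractions: -20/((x - 1)*(x + 4)) = 4/(x + 4) - 4/(x - 1).
An antiderivative is F(x) = -4*log(x - 1) + 4*log(x + 4).
Then F(4) - F(3) = (-4*log(3) + 12*log(2)) - (-4*log(2) + 4*log(7)) = -4*log(7) - 4*log(3) + 16*log(2).

-4*log(7) - 4*log(3) + 16*log(2)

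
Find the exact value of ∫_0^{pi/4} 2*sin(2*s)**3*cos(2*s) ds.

Let u = sin(2*s), so du = 2*cos(2*s) ds. When s = 0, u = 0; when s = pi/4, u = 1.
The integral becomes ∫ u**3 du from 0 to 1, with antiderivative u**4/4.
Back in s: F(s) = sin(2*s)**4/4.
Then F(pi/4) - F(0) = (1/4) - (0) = 1/4.

1/4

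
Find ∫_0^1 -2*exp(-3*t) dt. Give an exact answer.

An antiderivative is F(t) = 2*exp(-3*t)/3.
Then F(1) - F(0) = (2*exp(-3)/3) - (2/3) = -2/3 + 2*exp(-3)/3.

-2/3 + 2*exp(-3)/3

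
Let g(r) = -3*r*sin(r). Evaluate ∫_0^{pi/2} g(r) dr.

-3

Integrate by parts once (u = r, dv = -3*sin(r) dr).
An antiderivative is F(r) = 3*r*cos(r) - 3*sin(r).
Then F(pi/2) - F(0) = (-3) - (0) = -3.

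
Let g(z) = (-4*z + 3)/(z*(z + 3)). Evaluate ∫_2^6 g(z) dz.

Factor the denominator: z**2 + 3*z = (z + 3)z.
Partial fractions: (-4*z + 3)/(z*(z + 3)) = -5/(z + 3) + 1/z.
An antiderivative is F(z) = log(z) - 5*log(z + 3).
Then F(6) - F(2) = (-9*log(3) + log(2)) - (-5*log(5) + log(2)) = -9*log(3) + 5*log(5).

-9*log(3) + 5*log(5)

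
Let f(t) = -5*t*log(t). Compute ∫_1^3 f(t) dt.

Integrate by parts once (u = ln t, dv = -5*t dt).
An antiderivative is F(t) = -5*t**2*(2*log(t) - 1)/4.
Then F(3) - F(1) = (45/4 - 45*log(3)/2) - (5/4) = 10 - 45*log(3)/2.

10 - 45*log(3)/2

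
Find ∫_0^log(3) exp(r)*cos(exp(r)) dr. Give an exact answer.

Let u = exp(r), so du = exp(r) dr. When r = 0, u = 1; when r = log(3), u = 3.
The integral becomes ∫ cos(u) du from 1 to 3, with antiderivative sin(u).
Back in r: F(r) = sin(exp(r)).
Then F(log(3)) - F(0) = (sin(3)) - (sin(1)) = -sin(1) + sin(3).

-sin(1) + sin(3)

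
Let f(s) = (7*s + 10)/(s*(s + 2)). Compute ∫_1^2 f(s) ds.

Factor the denominator: s**2 + 2*s = (s + 2)s.
Partial fractions: (7*s + 10)/(s*(s + 2)) = 2/(s + 2) + 5/s.
An antiderivative is F(s) = 5*log(s) + 2*log(s + 2).
Then F(2) - F(1) = (9*log(2)) - (log(9)) = -2*log(3) + 9*log(2).

-2*log(3) + 9*log(2)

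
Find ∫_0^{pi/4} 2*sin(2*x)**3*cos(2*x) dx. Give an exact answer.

Let u = sin(2*x), so du = 2*cos(2*x) dx. When x = 0, u = 0; when x = pi/4, u = 1.
The integral becomes ∫ u**3 du from 0 to 1, with antiderivative u**4/4.
Back in x: F(x) = sin(2*x)**4/4.
Then F(pi/4) - F(0) = (1/4) - (0) = 1/4.

1/4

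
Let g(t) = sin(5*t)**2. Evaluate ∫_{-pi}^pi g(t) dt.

pi

Use the identity sin^2(5*t) = (1 - cos(10*t))/2.
An antiderivative is F(t) = t/2 - sin(10*t)/20.
Then F(pi) - F(-pi) = (pi/2) - (-pi/2) = pi.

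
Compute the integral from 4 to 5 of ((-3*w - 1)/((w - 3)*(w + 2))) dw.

Factor the denominator: w**2 - w - 6 = (w + 2)(w - 3).
Partial fractions: (-3*w - 1)/((w - 3)*(w + 2)) = -1/(w + 2) - 2/(w - 3).
An antiderivative is F(w) = -2*log(w - 3) - log(w + 2).
Then F(5) - F(4) = (-log(28)) - (-log(6)) = log(3/14).

log(3/14)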